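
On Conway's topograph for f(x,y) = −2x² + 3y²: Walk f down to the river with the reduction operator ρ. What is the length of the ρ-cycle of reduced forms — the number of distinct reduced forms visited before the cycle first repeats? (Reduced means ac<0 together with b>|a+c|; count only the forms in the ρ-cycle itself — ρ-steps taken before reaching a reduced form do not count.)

D = 24, ⌊√D⌋ = 4
descent: ρ → (3,0,-2)
descent: ρ → (-2,4,1)  [lands on river]
river: ρ → (1,4,-2)
ρ-cycle length = 2 (tail of 2 descent steps not counted)

2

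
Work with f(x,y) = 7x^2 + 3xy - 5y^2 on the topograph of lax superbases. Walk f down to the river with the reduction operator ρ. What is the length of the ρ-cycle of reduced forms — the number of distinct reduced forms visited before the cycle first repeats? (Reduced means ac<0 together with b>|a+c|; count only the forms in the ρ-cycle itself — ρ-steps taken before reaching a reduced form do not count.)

D = 149, ⌊√D⌋ = 12
river: ρ → (-5,7,5)
river: ρ → (5,3,-7)
river: ρ → (-7,11,1)
river: ρ → (1,11,-7)
river: ρ → (-7,3,5)
river: ρ → (5,7,-5)
river: ρ → (-5,3,7)
river: ρ → (7,11,-1)
river: ρ → (-1,11,7)
river: ρ → (7,3,-5)
ρ-cycle length = 10 (tail of 0 descent steps not counted)

10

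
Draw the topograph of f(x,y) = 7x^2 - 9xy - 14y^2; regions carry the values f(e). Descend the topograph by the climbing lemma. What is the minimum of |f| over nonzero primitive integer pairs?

descent: ρ → (-14,9,7)  [lands on river]
river: ρ → (7,19,-4)
river: ρ → (-4,21,2)
river: ρ → (2,19,-14)
closes: descent 1, river 4
min |a| on river = 2

2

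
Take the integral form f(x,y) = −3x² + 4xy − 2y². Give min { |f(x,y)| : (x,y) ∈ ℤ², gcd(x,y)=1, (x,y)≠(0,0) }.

translate: b→2 (≡-4 mod 6), so (3,-4,2)→(3,2,1)
flip: (3,2,1)→(1,-2,3)
translate: b→0 (≡-2 mod 2), so (1,-2,3)→(1,0,2)
reduced (well bottom): (1,0,2) with a≤c, −a<b≤a
well minimum |f| = |-1| = 1 (negative-definite)

1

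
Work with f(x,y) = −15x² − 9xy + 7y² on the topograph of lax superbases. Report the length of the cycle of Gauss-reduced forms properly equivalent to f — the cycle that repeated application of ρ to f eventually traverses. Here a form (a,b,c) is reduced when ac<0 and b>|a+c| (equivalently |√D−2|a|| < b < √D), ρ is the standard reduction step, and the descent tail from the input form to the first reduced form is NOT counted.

D = 501, ⌊√D⌋ = 22
descent: ρ → (7,9,-15)  [lands on river]
river: ρ → (-15,21,1)
river: ρ → (1,21,-15)
river: ρ → (-15,9,7)
river: ρ → (7,19,-5)
river: ρ → (-5,21,3)
river: ρ → (3,21,-5)
river: ρ → (-5,19,7)
ρ-cycle length = 8 (tail of 1 descent step not counted)

8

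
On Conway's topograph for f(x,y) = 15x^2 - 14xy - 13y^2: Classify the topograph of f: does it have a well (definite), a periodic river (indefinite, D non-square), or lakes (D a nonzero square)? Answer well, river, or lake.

D = b²−4ac = (-14)² − 4·15·(-13) = 976
D > 0 non-square ⇒ indefinite ⇒ periodic river

river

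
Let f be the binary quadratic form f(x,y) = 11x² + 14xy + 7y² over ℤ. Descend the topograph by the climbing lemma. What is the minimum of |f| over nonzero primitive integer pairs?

translate: b→-8 (≡14 mod 22), so (11,14,7)→(11,-8,4)
flip: (11,-8,4)→(4,8,11)
translate: b→0 (≡8 mod 8), so (4,8,11)→(4,0,7)
reduced (well bottom): (4,0,7) with a≤c, −a<b≤a
well minimum = a = 4

4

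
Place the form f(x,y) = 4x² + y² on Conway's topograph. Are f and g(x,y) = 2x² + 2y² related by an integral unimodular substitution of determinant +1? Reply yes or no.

D₁ = -16, D₂ = -16
f: flip: (4,0,1)→(1,0,4)
f: reduced (well bottom): (1,0,4) with a≤c, −a<b≤a
g: reduced (well bottom): (2,0,2) with a≤c, −a<b≤a
reduced forms (1, 0, 4) vs (2, 0, 2) ⇒ inequivalent

no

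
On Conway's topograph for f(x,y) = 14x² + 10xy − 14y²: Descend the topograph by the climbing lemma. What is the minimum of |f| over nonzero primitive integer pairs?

river: ρ → (-14,18,10)
river: ρ → (10,22,-10)
river: ρ → (-10,18,14)
river: ρ → (14,10,-14)
closes: descent 0, river 4
min |a| on river = 10

10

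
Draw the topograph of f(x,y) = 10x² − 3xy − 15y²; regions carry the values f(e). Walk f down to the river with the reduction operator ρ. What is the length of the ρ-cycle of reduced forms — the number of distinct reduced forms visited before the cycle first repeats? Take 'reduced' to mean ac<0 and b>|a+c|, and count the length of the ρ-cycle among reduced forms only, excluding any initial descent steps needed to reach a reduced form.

D = 609, ⌊√D⌋ = 24
descent: ρ → (-15,3,10)
descent: ρ → (10,17,-8)  [lands on river]
river: ρ → (-8,15,12)
river: ρ → (12,9,-11)
river: ρ → (-11,13,10)
river: ρ → (10,7,-14)
river: ρ → (-14,21,3)
river: ρ → (3,21,-14)
river: ρ → (-14,7,10)
river: ρ → (10,13,-11)
river: ρ → (-11,9,12)
river: ρ → (12,15,-8)
river: ρ → (-8,17,10)
river: ρ → (10,23,-2)
river: ρ → (-2,21,21)
river: ρ → (21,21,-2)
river: ρ → (-2,23,10)
ρ-cycle length = 16 (tail of 2 descent steps not counted)

16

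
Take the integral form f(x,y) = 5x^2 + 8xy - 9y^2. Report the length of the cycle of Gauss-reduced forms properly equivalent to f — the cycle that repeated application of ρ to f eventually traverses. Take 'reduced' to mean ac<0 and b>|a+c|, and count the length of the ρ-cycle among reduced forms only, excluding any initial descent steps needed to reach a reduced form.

D = 244, ⌊√D⌋ = 15
river: ρ → (-9,10,4)
river: ρ → (4,14,-3)
river: ρ → (-3,10,12)
river: ρ → (12,14,-1)
river: ρ → (-1,14,12)
river: ρ → (12,10,-3)
river: ρ → (-3,14,4)
river: ρ → (4,10,-9)
river: ρ → (-9,8,5)
river: ρ → (5,12,-5)
river: ρ → (-5,8,9)
river: ρ → (9,10,-4)
river: ρ → (-4,14,3)
river: ρ → (3,10,-12)
river: ρ → (-12,14,1)
river: ρ → (1,14,-12)
river: ρ → (-12,10,3)
river: ρ → (3,14,-4)
river: ρ → (-4,10,9)
river: ρ → (9,8,-5)
river: ρ → (-5,12,5)
river: ρ → (5,8,-9)
ρ-cycle length = 22 (tail of 0 descent steps not counted)

22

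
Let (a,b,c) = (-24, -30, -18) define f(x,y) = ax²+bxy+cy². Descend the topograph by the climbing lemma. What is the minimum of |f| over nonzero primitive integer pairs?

translate: b→-18 (≡30 mod 48), so (24,30,18)→(24,-18,12)
flip: (24,-18,12)→(12,18,24)
translate: b→-6 (≡18 mod 24), so (12,18,24)→(12,-6,18)
reduced (well bottom): (12,-6,18) with a≤c, −a<b≤a
well minimum |f| = |-12| = 12 (negative-definite)

12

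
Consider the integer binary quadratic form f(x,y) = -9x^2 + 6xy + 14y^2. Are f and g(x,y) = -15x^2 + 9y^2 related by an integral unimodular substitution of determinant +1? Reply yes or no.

D₁ = 540, D₂ = 540
river cycle of f (length 8): (14, 22, -1), (-1, 22, 14), (14, 6, -9), (-9, 12, 11), (11, 10, -10), (-10, 10, 11), (11, 12, -9), (-9, 6, 14)
river cycle of g (length 2): (9, 18, -6), (-6, 18, 9)
cycles differ ⇒ inequivalent

no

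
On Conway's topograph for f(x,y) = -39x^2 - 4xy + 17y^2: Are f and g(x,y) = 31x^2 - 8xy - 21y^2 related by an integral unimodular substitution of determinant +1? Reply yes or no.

D₁ = 2668, D₂ = 2668
river cycle of f (length 18): (17, 38, -18), (-18, 34, 21), (21, 50, -2), (-2, 50, 21), (21, 34, -18), (-18, 38, 17), (17, 30, -26), (-26, 22, 21), (21, 20, -27), (-27, 34, 14), … (8 more)
river cycle of g (length 18): (-21, 50, 2), (2, 50, -21), (-21, 34, 18), (18, 38, -17), (-17, 30, 26), (26, 22, -21), (-21, 20, 27), (27, 34, -14), (-14, 50, 3), (3, 46, -46), … (8 more)
cycles differ ⇒ inequivalent

no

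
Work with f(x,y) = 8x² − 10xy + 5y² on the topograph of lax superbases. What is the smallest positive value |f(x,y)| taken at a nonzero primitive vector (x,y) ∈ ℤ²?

translate: b→6 (≡-10 mod 16), so (8,-10,5)→(8,6,3)
flip: (8,6,3)→(3,-6,8)
translate: b→0 (≡-6 mod 6), so (3,-6,8)→(3,0,5)
reduced (well bottom): (3,0,5) with a≤c, −a<b≤a
well minimum = a = 3

3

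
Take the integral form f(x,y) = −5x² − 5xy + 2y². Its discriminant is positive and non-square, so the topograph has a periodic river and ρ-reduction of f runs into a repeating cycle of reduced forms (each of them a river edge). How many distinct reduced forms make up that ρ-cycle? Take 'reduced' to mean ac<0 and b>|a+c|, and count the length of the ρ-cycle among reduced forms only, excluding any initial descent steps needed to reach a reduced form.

D = 65, ⌊√D⌋ = 8
descent: ρ → (2,5,-5)  [lands on river]
river: ρ → (-5,5,2)
river: ρ → (2,7,-2)
river: ρ → (-2,5,5)
river: ρ → (5,5,-2)
river: ρ → (-2,7,2)
ρ-cycle length = 6 (tail of 1 descent step not counted)

6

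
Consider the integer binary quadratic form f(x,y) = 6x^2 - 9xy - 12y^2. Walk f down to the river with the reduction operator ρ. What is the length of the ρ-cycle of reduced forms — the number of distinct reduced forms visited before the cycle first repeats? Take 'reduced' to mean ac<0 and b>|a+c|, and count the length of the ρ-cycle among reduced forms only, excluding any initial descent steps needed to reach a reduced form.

D = 369, ⌊√D⌋ = 19
descent: ρ → (-12,9,6)  [lands on river]
river: ρ → (6,15,-6)
river: ρ → (-6,9,12)
river: ρ → (12,15,-3)
river: ρ → (-3,15,12)
river: ρ → (12,9,-6)
river: ρ → (-6,15,6)
river: ρ → (6,9,-12)
river: ρ → (-12,15,3)
river: ρ → (3,15,-12)
ρ-cycle length = 10 (tail of 1 descent step not counted)

10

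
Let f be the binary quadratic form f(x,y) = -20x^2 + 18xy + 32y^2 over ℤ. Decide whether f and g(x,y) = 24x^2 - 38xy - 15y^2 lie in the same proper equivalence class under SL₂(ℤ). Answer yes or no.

D₁ = 2884, D₂ = 2884
river cycle of f (length 36): (32, 46, -6), (-6, 50, 16), (16, 46, -12), (-12, 50, 8), (8, 46, -24), (-24, 50, 4), (4, 46, -48), (-48, 50, 2), (2, 50, -48), (-48, 46, 4), … (26 more)
river cycle of g (length 40): (-15, 38, 24), (24, 10, -29), (-29, 48, 5), (5, 52, -9), (-9, 38, 40), (40, 42, -7), (-7, 42, 40), (40, 38, -9), (-9, 52, 5), (5, 48, -29), … (30 more)
cycles differ ⇒ inequivalent

no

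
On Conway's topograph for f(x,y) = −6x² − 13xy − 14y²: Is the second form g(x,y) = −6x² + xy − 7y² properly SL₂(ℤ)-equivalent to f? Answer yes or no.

D₁ = -167, D₂ = -167
f is negative-definite; reduce −f:
−f: translate: b→1 (≡13 mod 12), so (6,13,14)→(6,1,7)
−f: reduced (well bottom): (6,1,7) with a≤c, −a<b≤a
flip sign back: reduced form of f is (-6,-1,-7)
g is negative-definite; reduce −g:
−g: reduced (well bottom): (6,-1,7) with a≤c, −a<b≤a
flip sign back: reduced form of g is (-6,1,-7)
reduced forms (-6, -1, -7) vs (-6, 1, -7) ⇒ inequivalent

no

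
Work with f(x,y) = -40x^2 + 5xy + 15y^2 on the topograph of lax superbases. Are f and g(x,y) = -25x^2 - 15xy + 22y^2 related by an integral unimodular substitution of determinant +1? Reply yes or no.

D₁ = 2425, D₂ = 2425
river cycle of f (length 18): (15, 25, -30), (-30, 35, 10), (10, 45, -10), (-10, 35, 30), (30, 25, -15), (-15, 35, 20), (20, 45, -5), (-5, 45, 20), (20, 35, -15), (-15, 25, 30), … (8 more)
river cycle of g (length 50): (22, 15, -25), (-25, 35, 12), (12, 37, -22), (-22, 7, 27), (27, 47, -2), (-2, 49, 3), (3, 47, -18), (-18, 25, 25), (25, 25, -18), (-18, 47, 3), … (40 more)
cycles differ ⇒ inequivalent

no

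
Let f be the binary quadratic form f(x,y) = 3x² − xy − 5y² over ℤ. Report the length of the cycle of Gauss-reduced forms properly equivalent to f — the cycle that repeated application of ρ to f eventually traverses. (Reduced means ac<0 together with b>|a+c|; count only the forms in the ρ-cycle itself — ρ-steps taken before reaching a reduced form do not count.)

D = 61, ⌊√D⌋ = 7
descent: ρ → (-5,1,3)
descent: ρ → (3,5,-3)  [lands on river]
river: ρ → (-3,7,1)
river: ρ → (1,7,-3)
river: ρ → (-3,5,3)
river: ρ → (3,7,-1)
river: ρ → (-1,7,3)
ρ-cycle length = 6 (tail of 2 descent steps not counted)

6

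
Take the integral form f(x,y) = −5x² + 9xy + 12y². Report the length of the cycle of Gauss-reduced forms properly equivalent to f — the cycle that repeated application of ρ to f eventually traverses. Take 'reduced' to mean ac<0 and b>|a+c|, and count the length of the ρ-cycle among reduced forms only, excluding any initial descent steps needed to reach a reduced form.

D = 321, ⌊√D⌋ = 17
river: ρ → (12,15,-2)
river: ρ → (-2,17,4)
river: ρ → (4,15,-6)
river: ρ → (-6,9,10)
river: ρ → (10,11,-5)
river: ρ → (-5,9,12)
ρ-cycle length = 6 (tail of 0 descent steps not counted)

6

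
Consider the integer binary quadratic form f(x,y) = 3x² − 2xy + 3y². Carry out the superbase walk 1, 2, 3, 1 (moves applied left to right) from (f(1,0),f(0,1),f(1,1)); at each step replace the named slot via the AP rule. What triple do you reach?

start (3,3,4) = (f(1,0),f(0,1),f(1,1))
replace slot 1: 2·(3+4) − 3 = 11 → (11,3,4)
replace slot 2: 2·(11+4) − 3 = 27 → (11,27,4)
replace slot 3: 2·(11+27) − 4 = 72 → (11,27,72)
replace slot 1: 2·(27+72) − 11 = 187 → (187,27,72)

187,27,72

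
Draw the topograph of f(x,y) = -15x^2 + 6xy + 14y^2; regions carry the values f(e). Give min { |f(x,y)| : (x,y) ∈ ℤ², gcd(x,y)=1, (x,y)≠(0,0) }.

river: ρ → (14,22,-7)
river: ρ → (-7,20,17)
river: ρ → (17,14,-10)
river: ρ → (-10,26,5)
river: ρ → (5,24,-15)
river: ρ → (-15,6,14)
closes: descent 0, river 6
min |a| on river = 5

5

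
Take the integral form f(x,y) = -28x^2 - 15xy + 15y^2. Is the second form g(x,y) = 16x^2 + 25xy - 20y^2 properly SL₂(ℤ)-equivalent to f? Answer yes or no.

D₁ = 1905, D₂ = 1905
river cycle of f (length 18): (15, 15, -28), (-28, 41, 2), (2, 43, -7), (-7, 41, 8), (8, 39, -12), (-12, 33, 17), (17, 35, -10), (-10, 25, 32), (32, 39, -3), (-3, 39, 32), … (8 more)
river cycle of g (length 22): (-20, 15, 21), (21, 27, -14), (-14, 29, 19), (19, 9, -24), (-24, 39, 4), (4, 41, -14), (-14, 43, 1), (1, 43, -14), (-14, 41, 4), (4, 39, -24), … (12 more)
cycles differ ⇒ inequivalent

no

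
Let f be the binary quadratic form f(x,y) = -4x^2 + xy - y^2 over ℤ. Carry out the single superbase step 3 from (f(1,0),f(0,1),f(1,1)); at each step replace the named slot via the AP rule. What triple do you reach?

start (-4,-1,-4) = (f(1,0),f(0,1),f(1,1))
replace slot 3: 2·((-4)+(-1)) − (-4) = -6 → (-4,-1,-6)

-4,-1,-6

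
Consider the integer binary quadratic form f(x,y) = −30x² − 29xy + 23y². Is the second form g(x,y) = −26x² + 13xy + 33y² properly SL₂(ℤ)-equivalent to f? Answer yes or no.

D₁ = 3601, D₂ = 3601
river cycle of f (length 10): (23, 29, -30), (-30, 31, 22), (22, 57, -4), (-4, 55, 36), (36, 17, -23), (-23, 29, 30), (30, 31, -22), (-22, 57, 4), (4, 55, -36), (-36, 17, 23)
river cycle of g (length 10): (33, 53, -6), (-6, 55, 24), (24, 41, -20), (-20, 39, 26), (26, 13, -33), (-33, 53, 6), (6, 55, -24), (-24, 41, 20), (20, 39, -26), (-26, 13, 33)
cycles differ ⇒ inequivalent

no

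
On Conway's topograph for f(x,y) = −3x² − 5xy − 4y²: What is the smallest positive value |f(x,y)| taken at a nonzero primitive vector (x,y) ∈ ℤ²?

translate: b→-1 (≡5 mod 6), so (3,5,4)→(3,-1,2)
flip: (3,-1,2)→(2,1,3)
reduced (well bottom): (2,1,3) with a≤c, −a<b≤a
well minimum |f| = |-2| = 2 (negative-definite)

2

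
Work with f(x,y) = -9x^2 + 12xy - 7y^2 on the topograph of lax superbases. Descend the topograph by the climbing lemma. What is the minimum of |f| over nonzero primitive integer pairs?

translate: b→6 (≡-12 mod 18), so (9,-12,7)→(9,6,4)
flip: (9,6,4)→(4,-6,9)
translate: b→2 (≡-6 mod 8), so (4,-6,9)→(4,2,7)
reduced (well bottom): (4,2,7) with a≤c, −a<b≤a
well minimum |f| = |-4| = 4 (negative-definite)

4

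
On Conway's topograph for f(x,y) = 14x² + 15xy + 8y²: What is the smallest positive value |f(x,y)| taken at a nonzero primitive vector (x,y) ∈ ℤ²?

translate: b→-13 (≡15 mod 28), so (14,15,8)→(14,-13,7)
flip: (14,-13,7)→(7,13,14)
translate: b→-1 (≡13 mod 14), so (7,13,14)→(7,-1,8)
reduced (well bottom): (7,-1,8) with a≤c, −a<b≤a
well minimum = a = 7

7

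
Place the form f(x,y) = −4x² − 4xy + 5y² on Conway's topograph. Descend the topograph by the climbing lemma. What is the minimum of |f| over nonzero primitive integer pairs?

descent: ρ → (5,4,-4)  [lands on river]
river: ρ → (-4,4,5)
river: ρ → (5,6,-3)
river: ρ → (-3,6,5)
closes: descent 1, river 4
min |a| on river = 3

3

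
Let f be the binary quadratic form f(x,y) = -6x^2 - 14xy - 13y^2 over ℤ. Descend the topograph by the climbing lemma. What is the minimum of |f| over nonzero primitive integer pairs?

translate: b→2 (≡14 mod 12), so (6,14,13)→(6,2,5)
flip: (6,2,5)→(5,-2,6)
reduced (well bottom): (5,-2,6) with a≤c, −a<b≤a
well minimum |f| = |-5| = 5 (negative-definite)

5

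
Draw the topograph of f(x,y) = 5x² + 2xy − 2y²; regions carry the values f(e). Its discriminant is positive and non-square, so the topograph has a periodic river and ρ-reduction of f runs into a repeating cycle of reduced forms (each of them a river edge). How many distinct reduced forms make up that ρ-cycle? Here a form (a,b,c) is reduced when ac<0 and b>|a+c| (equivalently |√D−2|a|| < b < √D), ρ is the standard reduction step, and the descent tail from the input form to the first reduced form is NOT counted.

D = 44, ⌊√D⌋ = 6
descent: ρ → (-2,6,1)  [lands on river]
river: ρ → (1,6,-2)
ρ-cycle length = 2 (tail of 1 descent step not counted)

2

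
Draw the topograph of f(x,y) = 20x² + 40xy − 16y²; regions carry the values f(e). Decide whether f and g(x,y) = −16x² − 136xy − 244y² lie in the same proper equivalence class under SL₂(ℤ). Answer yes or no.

D₁ = 2880, D₂ = 2880
river cycle of f (length 6): (-16, 24, 36), (36, 48, -4), (-4, 48, 36), (36, 24, -16), (-16, 40, 20), (20, 40, -16)
river cycle of g (length 6): (-16, 24, 36), (36, 48, -4), (-4, 48, 36), (36, 24, -16), (-16, 40, 20), (20, 40, -16)
cycles coincide ⇒ equivalent

yes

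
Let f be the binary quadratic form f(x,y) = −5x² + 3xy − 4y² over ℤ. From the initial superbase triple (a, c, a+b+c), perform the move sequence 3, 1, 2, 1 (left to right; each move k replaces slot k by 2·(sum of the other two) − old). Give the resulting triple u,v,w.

start (-5,-4,-6) = (f(1,0),f(0,1),f(1,1))
replace slot 3: 2·((-5)+(-4)) − (-6) = -12 → (-5,-4,-12)
replace slot 1: 2·((-4)+(-12)) − (-5) = -27 → (-27,-4,-12)
replace slot 2: 2·((-27)+(-12)) − (-4) = -74 → (-27,-74,-12)
replace slot 1: 2·((-74)+(-12)) − (-27) = -145 → (-145,-74,-12)

-145,-74,-12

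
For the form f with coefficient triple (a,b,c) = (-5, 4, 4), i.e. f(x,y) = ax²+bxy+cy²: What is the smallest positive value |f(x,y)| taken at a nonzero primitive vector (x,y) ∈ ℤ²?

river: ρ → (4,4,-5)
river: ρ → (-5,6,3)
river: ρ → (3,6,-5)
river: ρ → (-5,4,4)
closes: descent 0, river 4
min |a| on river = 3

3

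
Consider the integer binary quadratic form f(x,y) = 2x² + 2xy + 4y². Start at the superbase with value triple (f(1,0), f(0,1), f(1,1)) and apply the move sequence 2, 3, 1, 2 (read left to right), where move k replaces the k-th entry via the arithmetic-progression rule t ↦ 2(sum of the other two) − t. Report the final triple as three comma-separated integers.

start (2,4,8) = (f(1,0),f(0,1),f(1,1))
replace slot 2: 2·(2+8) − 4 = 16 → (2,16,8)
replace slot 3: 2·(2+16) − 8 = 28 → (2,16,28)
replace slot 1: 2·(16+28) − 2 = 86 → (86,16,28)
replace slot 2: 2·(86+28) − 16 = 212 → (86,212,28)

86,212,28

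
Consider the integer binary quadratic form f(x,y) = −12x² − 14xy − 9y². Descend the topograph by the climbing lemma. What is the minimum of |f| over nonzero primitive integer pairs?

translate: b→-10 (≡14 mod 24), so (12,14,9)→(12,-10,7)
flip: (12,-10,7)→(7,10,12)
translate: b→-4 (≡10 mod 14), so (7,10,12)→(7,-4,9)
reduced (well bottom): (7,-4,9) with a≤c, −a<b≤a
well minimum |f| = |-7| = 7 (negative-definite)

7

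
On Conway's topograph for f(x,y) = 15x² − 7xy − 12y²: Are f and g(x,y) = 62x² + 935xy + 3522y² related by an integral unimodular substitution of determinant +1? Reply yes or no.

D₁ = 769, D₂ = 769
river cycle of f (length 70): (-12, 7, 15), (15, 23, -4), (-4, 25, 9), (9, 11, -18), (-18, 25, 2), (2, 27, -5), (-5, 23, 12), (12, 25, -3), (-3, 23, 20), (20, 17, -6), … (60 more)
river cycle of g (length 70): (10, 17, -12), (-12, 7, 15), (15, 23, -4), (-4, 25, 9), (9, 11, -18), (-18, 25, 2), (2, 27, -5), (-5, 23, 12), (12, 25, -3), (-3, 23, 20), … (60 more)
cycles coincide ⇒ equivalent

yes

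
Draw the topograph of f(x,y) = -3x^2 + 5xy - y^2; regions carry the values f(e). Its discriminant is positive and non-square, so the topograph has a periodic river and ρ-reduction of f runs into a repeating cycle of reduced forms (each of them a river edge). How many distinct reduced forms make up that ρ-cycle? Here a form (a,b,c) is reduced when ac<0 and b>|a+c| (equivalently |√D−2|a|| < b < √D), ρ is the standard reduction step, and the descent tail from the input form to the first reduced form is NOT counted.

D = 13, ⌊√D⌋ = 3
descent: ρ → (-1,3,1)  [lands on river]
river: ρ → (1,3,-1)
ρ-cycle length = 2 (tail of 1 descent step not counted)

2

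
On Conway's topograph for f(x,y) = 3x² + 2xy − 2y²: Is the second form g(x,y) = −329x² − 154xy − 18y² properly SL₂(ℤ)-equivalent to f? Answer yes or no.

D₁ = 28, D₂ = 28
river cycle of f (length 4): (-2, 2, 3), (3, 4, -1), (-1, 4, 3), (3, 2, -2)
river cycle of g (length 4): (-1, 4, 3), (3, 2, -2), (-2, 2, 3), (3, 4, -1)
cycles coincide ⇒ equivalent

yes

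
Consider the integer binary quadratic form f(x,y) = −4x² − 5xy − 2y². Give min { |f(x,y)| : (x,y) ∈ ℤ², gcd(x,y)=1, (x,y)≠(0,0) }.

translate: b→-3 (≡5 mod 8), so (4,5,2)→(4,-3,1)
flip: (4,-3,1)→(1,3,4)
translate: b→1 (≡3 mod 2), so (1,3,4)→(1,1,2)
reduced (well bottom): (1,1,2) with a≤c, −a<b≤a
well minimum |f| = |-1| = 1 (negative-definite)

1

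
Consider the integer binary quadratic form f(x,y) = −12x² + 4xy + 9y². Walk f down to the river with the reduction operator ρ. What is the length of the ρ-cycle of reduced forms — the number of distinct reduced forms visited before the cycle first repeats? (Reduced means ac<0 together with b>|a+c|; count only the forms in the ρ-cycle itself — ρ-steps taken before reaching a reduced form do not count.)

D = 448, ⌊√D⌋ = 21
river: ρ → (9,14,-7)
river: ρ → (-7,14,9)
river: ρ → (9,4,-12)
river: ρ → (-12,20,1)
river: ρ → (1,20,-12)
river: ρ → (-12,4,9)
ρ-cycle length = 6 (tail of 0 descent steps not counted)

6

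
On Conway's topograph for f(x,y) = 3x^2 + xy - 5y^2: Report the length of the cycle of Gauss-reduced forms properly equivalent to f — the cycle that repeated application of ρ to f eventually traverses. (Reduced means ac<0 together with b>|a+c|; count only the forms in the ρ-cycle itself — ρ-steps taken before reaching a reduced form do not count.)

D = 61, ⌊√D⌋ = 7
descent: ρ → (-5,-1,3)
descent: ρ → (3,7,-1)  [lands on river]
river: ρ → (-1,7,3)
river: ρ → (3,5,-3)
river: ρ → (-3,7,1)
river: ρ → (1,7,-3)
river: ρ → (-3,5,3)
ρ-cycle length = 6 (tail of 2 descent steps not counted)

6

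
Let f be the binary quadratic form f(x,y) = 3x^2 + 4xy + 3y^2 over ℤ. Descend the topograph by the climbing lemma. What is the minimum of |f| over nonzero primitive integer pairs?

translate: b→-2 (≡4 mod 6), so (3,4,3)→(3,-2,2)
flip: (3,-2,2)→(2,2,3)
reduced (well bottom): (2,2,3) with a≤c, −a<b≤a
well minimum = a = 2

2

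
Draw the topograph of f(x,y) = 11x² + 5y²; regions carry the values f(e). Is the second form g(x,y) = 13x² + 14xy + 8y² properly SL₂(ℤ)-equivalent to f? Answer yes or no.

D₁ = -220, D₂ = -220
f: flip: (11,0,5)→(5,0,11)
f: reduced (well bottom): (5,0,11) with a≤c, −a<b≤a
g: translate: b→-12 (≡14 mod 26), so (13,14,8)→(13,-12,7)
g: flip: (13,-12,7)→(7,12,13)
g: translate: b→-2 (≡12 mod 14), so (7,12,13)→(7,-2,8)
g: reduced (well bottom): (7,-2,8) with a≤c, −a<b≤a
reduced forms (5, 0, 11) vs (7, -2, 8) ⇒ inequivalent

no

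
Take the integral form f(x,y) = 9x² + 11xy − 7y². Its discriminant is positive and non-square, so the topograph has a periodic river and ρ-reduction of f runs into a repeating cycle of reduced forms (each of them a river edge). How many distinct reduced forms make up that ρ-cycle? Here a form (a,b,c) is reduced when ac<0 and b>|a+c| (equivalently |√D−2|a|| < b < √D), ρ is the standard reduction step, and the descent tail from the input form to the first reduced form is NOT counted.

D = 373, ⌊√D⌋ = 19
river: ρ → (-7,17,3)
river: ρ → (3,19,-1)
river: ρ → (-1,19,3)
river: ρ → (3,17,-7)
river: ρ → (-7,11,9)
river: ρ → (9,7,-9)
river: ρ → (-9,11,7)
river: ρ → (7,17,-3)
river: ρ → (-3,19,1)
river: ρ → (1,19,-3)
river: ρ → (-3,17,7)
river: ρ → (7,11,-9)
river: ρ → (-9,7,9)
river: ρ → (9,11,-7)
ρ-cycle length = 14 (tail of 0 descent steps not counted)

14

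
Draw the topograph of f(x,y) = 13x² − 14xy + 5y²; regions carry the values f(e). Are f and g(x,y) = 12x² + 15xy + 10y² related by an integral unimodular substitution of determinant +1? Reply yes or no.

D₁ = -64, D₂ = -255
discriminants differ ⇒ not SL₂(ℤ)-equivalent

no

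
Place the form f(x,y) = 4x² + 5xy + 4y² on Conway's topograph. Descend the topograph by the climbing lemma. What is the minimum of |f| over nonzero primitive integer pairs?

translate: b→-3 (≡5 mod 8), so (4,5,4)→(4,-3,3)
flip: (4,-3,3)→(3,3,4)
reduced (well bottom): (3,3,4) with a≤c, −a<b≤a
well minimum = a = 3

3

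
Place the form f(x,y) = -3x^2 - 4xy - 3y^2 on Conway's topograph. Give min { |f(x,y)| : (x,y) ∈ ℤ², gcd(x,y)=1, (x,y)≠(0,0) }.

translate: b→-2 (≡4 mod 6), so (3,4,3)→(3,-2,2)
flip: (3,-2,2)→(2,2,3)
reduced (well bottom): (2,2,3) with a≤c, −a<b≤a
well minimum |f| = |-2| = 2 (negative-definite)

2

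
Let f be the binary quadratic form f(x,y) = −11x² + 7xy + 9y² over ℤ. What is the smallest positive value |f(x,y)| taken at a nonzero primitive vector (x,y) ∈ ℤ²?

river: ρ → (9,11,-9)
river: ρ → (-9,7,11)
river: ρ → (11,15,-5)
river: ρ → (-5,15,11)
river: ρ → (11,7,-9)
river: ρ → (-9,11,9)
river: ρ → (9,7,-11)
river: ρ → (-11,15,5)
river: ρ → (5,15,-11)
river: ρ → (-11,7,9)
closes: descent 0, river 10
min |a| on river = 5

5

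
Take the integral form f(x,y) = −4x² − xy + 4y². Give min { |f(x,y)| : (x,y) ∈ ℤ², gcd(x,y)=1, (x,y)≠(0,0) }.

descent: ρ → (4,1,-4)  [lands on river]
river: ρ → (-4,7,1)
river: ρ → (1,7,-4)
river: ρ → (-4,1,4)
river: ρ → (4,7,-1)
river: ρ → (-1,7,4)
closes: descent 1, river 6
min |a| on river = 1

1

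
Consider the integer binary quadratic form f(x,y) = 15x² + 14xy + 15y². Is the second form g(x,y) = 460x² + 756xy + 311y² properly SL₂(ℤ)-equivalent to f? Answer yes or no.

D₁ = -704, D₂ = -704
f: reduced (well bottom): (15,14,15) with a≤c, −a<b≤a
g: translate: b→-164 (≡756 mod 920), so (460,756,311)→(460,-164,15)
g: flip: (460,-164,15)→(15,164,460)
g: translate: b→14 (≡164 mod 30), so (15,164,460)→(15,14,15)
g: reduced (well bottom): (15,14,15) with a≤c, −a<b≤a
reduced forms (15, 14, 15) vs (15, 14, 15) ⇒ equivalent

yes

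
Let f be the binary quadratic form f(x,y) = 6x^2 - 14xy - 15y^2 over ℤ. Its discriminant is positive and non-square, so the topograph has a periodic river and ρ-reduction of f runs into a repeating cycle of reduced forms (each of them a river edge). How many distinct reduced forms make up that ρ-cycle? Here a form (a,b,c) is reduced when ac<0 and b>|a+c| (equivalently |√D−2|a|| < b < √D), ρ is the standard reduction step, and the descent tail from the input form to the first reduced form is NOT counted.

D = 556, ⌊√D⌋ = 23
descent: ρ → (-15,14,6)  [lands on river]
river: ρ → (6,22,-3)
river: ρ → (-3,20,13)
river: ρ → (13,6,-10)
river: ρ → (-10,14,9)
river: ρ → (9,22,-2)
river: ρ → (-2,22,9)
river: ρ → (9,14,-10)
river: ρ → (-10,6,13)
river: ρ → (13,20,-3)
river: ρ → (-3,22,6)
river: ρ → (6,14,-15)
river: ρ → (-15,16,5)
river: ρ → (5,14,-18)
river: ρ → (-18,22,1)
river: ρ → (1,22,-18)
river: ρ → (-18,14,5)
river: ρ → (5,16,-15)
ρ-cycle length = 18 (tail of 1 descent step not counted)

18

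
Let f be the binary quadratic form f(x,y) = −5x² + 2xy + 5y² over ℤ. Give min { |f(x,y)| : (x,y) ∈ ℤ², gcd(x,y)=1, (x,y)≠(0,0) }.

river: ρ → (5,8,-2)
river: ρ → (-2,8,5)
river: ρ → (5,2,-5)
river: ρ → (-5,8,2)
river: ρ → (2,8,-5)
river: ρ → (-5,2,5)
closes: descent 0, river 6
min |a| on river = 2

2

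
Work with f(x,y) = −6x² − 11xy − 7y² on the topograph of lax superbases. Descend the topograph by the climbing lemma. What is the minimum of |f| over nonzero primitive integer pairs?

translate: b→-1 (≡11 mod 12), so (6,11,7)→(6,-1,2)
flip: (6,-1,2)→(2,1,6)
reduced (well bottom): (2,1,6) with a≤c, −a<b≤a
well minimum |f| = |-2| = 2 (negative-definite)

2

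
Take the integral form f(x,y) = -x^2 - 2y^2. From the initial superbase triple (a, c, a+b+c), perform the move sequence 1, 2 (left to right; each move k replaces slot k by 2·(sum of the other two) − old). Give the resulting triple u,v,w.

start (-1,-2,-3) = (f(1,0),f(0,1),f(1,1))
replace slot 1: 2·((-2)+(-3)) − (-1) = -9 → (-9,-2,-3)
replace slot 2: 2·((-9)+(-3)) − (-2) = -22 → (-9,-22,-3)

-9,-22,-3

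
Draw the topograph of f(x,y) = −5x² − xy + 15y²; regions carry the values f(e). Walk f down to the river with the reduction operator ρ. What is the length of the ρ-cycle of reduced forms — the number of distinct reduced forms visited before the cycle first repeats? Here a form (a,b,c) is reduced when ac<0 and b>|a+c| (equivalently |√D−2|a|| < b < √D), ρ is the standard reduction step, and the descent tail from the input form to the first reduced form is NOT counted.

D = 301, ⌊√D⌋ = 17
descent: ρ → (15,1,-5)
descent: ρ → (-5,9,11)  [lands on river]
river: ρ → (11,13,-3)
river: ρ → (-3,17,1)
river: ρ → (1,17,-3)
river: ρ → (-3,13,11)
river: ρ → (11,9,-5)
river: ρ → (-5,11,9)
river: ρ → (9,7,-7)
river: ρ → (-7,7,9)
river: ρ → (9,11,-5)
ρ-cycle length = 10 (tail of 2 descent steps not counted)

10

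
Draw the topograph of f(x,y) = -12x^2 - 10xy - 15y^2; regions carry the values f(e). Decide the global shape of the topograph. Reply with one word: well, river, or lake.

D = b²−4ac = (-10)² − 4·(-12)·(-15) = -620
D < 0 ⇒ definite ⇒ every region one sign ⇒ single well

well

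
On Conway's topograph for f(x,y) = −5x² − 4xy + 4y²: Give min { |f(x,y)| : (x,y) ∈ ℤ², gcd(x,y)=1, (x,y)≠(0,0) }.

descent: ρ → (4,4,-5)  [lands on river]
river: ρ → (-5,6,3)
river: ρ → (3,6,-5)
river: ρ → (-5,4,4)
closes: descent 1, river 4
min |a| on river = 3

3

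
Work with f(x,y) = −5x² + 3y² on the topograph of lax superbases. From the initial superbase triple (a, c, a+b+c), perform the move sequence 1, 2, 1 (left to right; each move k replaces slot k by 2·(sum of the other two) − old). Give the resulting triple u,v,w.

start (-5,3,-2) = (f(1,0),f(0,1),f(1,1))
replace slot 1: 2·(3+(-2)) − (-5) = 7 → (7,3,-2)
replace slot 2: 2·(7+(-2)) − 3 = 7 → (7,7,-2)
replace slot 1: 2·(7+(-2)) − 7 = 3 → (3,7,-2)

3,7,-2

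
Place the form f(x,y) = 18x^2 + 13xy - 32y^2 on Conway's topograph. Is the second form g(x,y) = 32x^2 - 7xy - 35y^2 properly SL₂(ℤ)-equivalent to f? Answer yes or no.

D₁ = 2473, D₂ = 4529
discriminants differ ⇒ not SL₂(ℤ)-equivalent

no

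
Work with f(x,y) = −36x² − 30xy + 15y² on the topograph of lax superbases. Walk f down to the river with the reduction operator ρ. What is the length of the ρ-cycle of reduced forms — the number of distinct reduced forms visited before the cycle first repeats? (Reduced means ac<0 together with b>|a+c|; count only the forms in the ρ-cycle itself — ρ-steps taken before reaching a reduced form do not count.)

D = 3060, ⌊√D⌋ = 55
descent: ρ → (15,30,-36)  [lands on river]
river: ρ → (-36,42,9)
river: ρ → (9,48,-21)
river: ρ → (-21,36,21)
river: ρ → (21,48,-9)
river: ρ → (-9,42,36)
river: ρ → (36,30,-15)
river: ρ → (-15,30,36)
river: ρ → (36,42,-9)
river: ρ → (-9,48,21)
river: ρ → (21,36,-21)
river: ρ → (-21,48,9)
river: ρ → (9,42,-36)
river: ρ → (-36,30,15)
ρ-cycle length = 14 (tail of 1 descent step not counted)

14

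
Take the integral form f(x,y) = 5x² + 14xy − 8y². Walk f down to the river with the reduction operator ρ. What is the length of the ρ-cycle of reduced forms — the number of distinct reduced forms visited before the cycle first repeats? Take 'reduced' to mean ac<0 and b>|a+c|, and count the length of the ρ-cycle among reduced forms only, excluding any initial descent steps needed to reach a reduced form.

D = 356, ⌊√D⌋ = 18
river: ρ → (-8,18,1)
river: ρ → (1,18,-8)
river: ρ → (-8,14,5)
river: ρ → (5,16,-5)
river: ρ → (-5,14,8)
river: ρ → (8,18,-1)
river: ρ → (-1,18,8)
river: ρ → (8,14,-5)
river: ρ → (-5,16,5)
river: ρ → (5,14,-8)
ρ-cycle length = 10 (tail of 0 descent steps not counted)

10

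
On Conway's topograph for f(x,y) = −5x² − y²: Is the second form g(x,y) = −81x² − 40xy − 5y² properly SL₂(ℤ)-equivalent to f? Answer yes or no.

D₁ = -20, D₂ = -20
f is negative-definite; reduce −f:
−f: flip: (5,0,1)→(1,0,5)
−f: reduced (well bottom): (1,0,5) with a≤c, −a<b≤a
flip sign back: reduced form of f is (-1,0,-5)
g is negative-definite; reduce −g:
−g: flip: (81,40,5)→(5,-40,81)
−g: translate: b→0 (≡-40 mod 10), so (5,-40,81)→(5,0,1)
−g: flip: (5,0,1)→(1,0,5)
−g: reduced (well bottom): (1,0,5) with a≤c, −a<b≤a
flip sign back: reduced form of g is (-1,0,-5)
reduced forms (-1, 0, -5) vs (-1, 0, -5) ⇒ equivalent

yes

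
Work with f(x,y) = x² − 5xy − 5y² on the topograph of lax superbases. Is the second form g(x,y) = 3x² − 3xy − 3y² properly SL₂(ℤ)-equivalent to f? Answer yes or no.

D₁ = 45, D₂ = 45
river cycle of f (length 2): (-5, 5, 1), (1, 5, -5)
river cycle of g (length 2): (-3, 3, 3), (3, 3, -3)
cycles differ ⇒ inequivalent

no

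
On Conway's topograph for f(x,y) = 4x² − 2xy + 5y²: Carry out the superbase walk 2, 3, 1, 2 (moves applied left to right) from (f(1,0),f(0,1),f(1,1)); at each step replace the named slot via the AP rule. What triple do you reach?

start (4,5,7) = (f(1,0),f(0,1),f(1,1))
replace slot 2: 2·(4+7) − 5 = 17 → (4,17,7)
replace slot 3: 2·(4+17) − 7 = 35 → (4,17,35)
replace slot 1: 2·(17+35) − 4 = 100 → (100,17,35)
replace slot 2: 2·(100+35) − 17 = 253 → (100,253,35)

100,253,35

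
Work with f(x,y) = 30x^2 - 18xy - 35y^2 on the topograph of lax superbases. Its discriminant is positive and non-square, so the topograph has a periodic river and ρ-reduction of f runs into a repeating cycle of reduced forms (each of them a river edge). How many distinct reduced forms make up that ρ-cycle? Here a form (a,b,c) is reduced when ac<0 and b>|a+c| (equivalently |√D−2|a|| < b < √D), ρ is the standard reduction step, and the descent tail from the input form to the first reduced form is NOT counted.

D = 4524, ⌊√D⌋ = 67
descent: ρ → (-35,18,30)  [lands on river]
river: ρ → (30,42,-23)
river: ρ → (-23,50,22)
river: ρ → (22,38,-35)
river: ρ → (-35,32,25)
river: ρ → (25,18,-42)
river: ρ → (-42,66,1)
river: ρ → (1,66,-42)
river: ρ → (-42,18,25)
river: ρ → (25,32,-35)
river: ρ → (-35,38,22)
river: ρ → (22,50,-23)
river: ρ → (-23,42,30)
river: ρ → (30,18,-35)
river: ρ → (-35,52,13)
river: ρ → (13,52,-35)
ρ-cycle length = 16 (tail of 1 descent step not counted)

16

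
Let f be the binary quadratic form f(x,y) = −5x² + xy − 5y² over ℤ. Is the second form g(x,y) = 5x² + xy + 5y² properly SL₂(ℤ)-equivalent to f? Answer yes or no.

D₁ = -99, D₂ = -99
f is negative-definite; reduce −f:
−f: flip: (5,-1,5)→(5,1,5)
−f: reduced (well bottom): (5,1,5) with a≤c, −a<b≤a
flip sign back: reduced form of f is (-5,-1,-5)
g: reduced (well bottom): (5,1,5) with a≤c, −a<b≤a
reduced forms (-5, -1, -5) vs (5, 1, 5) ⇒ inequivalent

no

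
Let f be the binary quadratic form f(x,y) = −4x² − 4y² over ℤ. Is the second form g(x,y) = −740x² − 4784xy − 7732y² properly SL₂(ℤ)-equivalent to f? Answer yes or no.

D₁ = -64, D₂ = -64
f is negative-definite; reduce −f:
−f: reduced (well bottom): (4,0,4) with a≤c, −a<b≤a
flip sign back: reduced form of f is (-4,0,-4)
g is negative-definite; reduce −g:
−g: translate: b→344 (≡4784 mod 1480), so (740,4784,7732)→(740,344,40)
−g: flip: (740,344,40)→(40,-344,740)
−g: translate: b→-24 (≡-344 mod 80), so (40,-344,740)→(40,-24,4)
−g: flip: (40,-24,4)→(4,24,40)
−g: translate: b→0 (≡24 mod 8), so (4,24,40)→(4,0,4)
−g: reduced (well bottom): (4,0,4) with a≤c, −a<b≤a
flip sign back: reduced form of g is (-4,0,-4)
reduced forms (-4, 0, -4) vs (-4, 0, -4) ⇒ equivalent

yes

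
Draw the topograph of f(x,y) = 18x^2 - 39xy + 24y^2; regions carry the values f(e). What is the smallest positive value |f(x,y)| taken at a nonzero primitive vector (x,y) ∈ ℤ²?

translate: b→-3 (≡-39 mod 36), so (18,-39,24)→(18,-3,3)
flip: (18,-3,3)→(3,3,18)
reduced (well bottom): (3,3,18) with a≤c, −a<b≤a
well minimum = a = 3

3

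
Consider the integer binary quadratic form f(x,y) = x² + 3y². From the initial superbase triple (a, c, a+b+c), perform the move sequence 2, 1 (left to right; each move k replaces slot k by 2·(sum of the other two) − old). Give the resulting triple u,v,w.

start (1,3,4) = (f(1,0),f(0,1),f(1,1))
replace slot 2: 2·(1+4) − 3 = 7 → (1,7,4)
replace slot 1: 2·(7+4) − 1 = 21 → (21,7,4)

21,7,4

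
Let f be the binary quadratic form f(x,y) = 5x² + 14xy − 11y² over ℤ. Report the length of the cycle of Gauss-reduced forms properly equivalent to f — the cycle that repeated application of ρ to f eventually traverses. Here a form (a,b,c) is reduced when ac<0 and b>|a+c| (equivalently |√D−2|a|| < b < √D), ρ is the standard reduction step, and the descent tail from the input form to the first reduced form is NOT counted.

D = 416, ⌊√D⌋ = 20
river: ρ → (-11,8,8)
river: ρ → (8,8,-11)
river: ρ → (-11,14,5)
river: ρ → (5,16,-8)
river: ρ → (-8,16,5)
river: ρ → (5,14,-11)
ρ-cycle length = 6 (tail of 0 descent steps not counted)

6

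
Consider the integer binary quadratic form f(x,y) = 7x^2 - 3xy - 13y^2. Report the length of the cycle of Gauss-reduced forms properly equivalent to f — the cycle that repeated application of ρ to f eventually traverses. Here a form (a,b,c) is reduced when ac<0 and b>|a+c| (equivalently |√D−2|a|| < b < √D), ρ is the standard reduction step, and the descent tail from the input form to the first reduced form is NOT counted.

D = 373, ⌊√D⌋ = 19
descent: ρ → (-13,3,7)
descent: ρ → (7,11,-9)  [lands on river]
river: ρ → (-9,7,9)
river: ρ → (9,11,-7)
river: ρ → (-7,17,3)
river: ρ → (3,19,-1)
river: ρ → (-1,19,3)
river: ρ → (3,17,-7)
river: ρ → (-7,11,9)
river: ρ → (9,7,-9)
river: ρ → (-9,11,7)
river: ρ → (7,17,-3)
river: ρ → (-3,19,1)
river: ρ → (1,19,-3)
river: ρ → (-3,17,7)
ρ-cycle length = 14 (tail of 2 descent steps not counted)

14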